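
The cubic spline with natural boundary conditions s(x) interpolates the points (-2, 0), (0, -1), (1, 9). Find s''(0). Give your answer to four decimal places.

Write M_i for s''(x_i). With h_i = 2, 1 and divided differences Δ_i = -1/2, 10, the continuity of s' gives the tridiagonal system
  2·M_0 + 6·M_1 + 1·M_2 = 6(Δ_1 - Δ_0) = 63
Natural end conditions: M_0 = M_2 = 0.
Forward elimination and back-substitution give M_0 = 0, M_1 = 21/2, M_2 = 0.

10.5000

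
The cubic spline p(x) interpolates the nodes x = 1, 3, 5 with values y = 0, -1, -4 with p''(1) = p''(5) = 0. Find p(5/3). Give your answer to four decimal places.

-0.1852

Let σ_i = p''(x_i). Step sizes h_i = 2, 2; slopes of the chords Δ_i = (y_(i+1) - y_i)/h_i = -1/2, -3/2.
  2·σ_0 + 8·σ_1 + 2·σ_2 = 6(Δ_1 - Δ_0) = -6
Natural end conditions: σ_0 = σ_2 = 0.
Solving: σ_0 = 0, σ_1 = -3/4, σ_2 = 0.
On [1, 3], p(x) = 0 - 1/4·(x - 1) + 0·(x - 1)² - 1/16·(x - 1)³.
With (x - 1) = 2/3: p(5/3) = -5/27.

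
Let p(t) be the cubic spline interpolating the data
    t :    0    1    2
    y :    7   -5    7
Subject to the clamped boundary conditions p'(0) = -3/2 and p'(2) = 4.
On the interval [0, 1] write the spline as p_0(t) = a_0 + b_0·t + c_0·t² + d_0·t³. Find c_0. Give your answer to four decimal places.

Write σ_i for p''(x_i). With h_i = 1, 1 and divided differences Δ_i = -12, 12, the continuity of p' gives the tridiagonal system
  1·σ_0 + 4·σ_1 + 1·σ_2 = 6(Δ_1 - Δ_0) = 144
Clamped end conditions give two more equations: 2h_0·σ_0 + h_0·σ_1 = 6(Δ_0 - p'(0)) = -63 and h_1·σ_1 + 2h_1·σ_2 = 6(p'(2) - Δ_1) = -48.
Forward elimination and back-substitution give σ_0 = -259/4, σ_1 = 133/2, σ_2 = -229/4.
On [0, 1], with p_0(t) = a_0 + b_0·t + c_0·t² + d_0·t³: c_0 = σ_0/2 = -259/8, d_0 = (σ_1 - σ_0)/(6h_0) = 175/8, b_0 = Δ_0 - h_0(2σ_0 + σ_1)/6 = -3/2.

-32.3750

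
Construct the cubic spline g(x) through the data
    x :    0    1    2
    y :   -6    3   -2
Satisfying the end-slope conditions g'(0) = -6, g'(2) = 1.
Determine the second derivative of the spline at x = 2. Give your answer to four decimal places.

42.5000

Let m_i = g''(x_i). Step sizes h_i = 1, 1; slopes of the chords Δ_i = (y_(i+1) - y_i)/h_i = 9, -5.
  1·m_0 + 4·m_1 + 1·m_2 = 6(Δ_1 - Δ_0) = -84
Clamped end conditions give two more equations: 2h_0·m_0 + h_0·m_1 = 6(Δ_0 - g'(0)) = 90 and h_1·m_1 + 2h_1·m_2 = 6(g'(2) - Δ_1) = 36.
Solving the tridiagonal system: m_0 = 139/2, m_1 = -49, m_2 = 85/2.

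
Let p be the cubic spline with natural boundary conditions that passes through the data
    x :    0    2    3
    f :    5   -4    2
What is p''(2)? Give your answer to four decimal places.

Let m_i = p''(x_i). Step sizes h_i = 2, 1; slopes of the chords Δ_i = (y_(i+1) - y_i)/h_i = -9/2, 6.
  2·m_0 + 6·m_1 + 1·m_2 = 6(Δ_1 - Δ_0) = 63
Natural end conditions: m_0 = m_2 = 0.
Solving the tridiagonal system: m_0 = 0, m_1 = 21/2, m_2 = 0.

10.5000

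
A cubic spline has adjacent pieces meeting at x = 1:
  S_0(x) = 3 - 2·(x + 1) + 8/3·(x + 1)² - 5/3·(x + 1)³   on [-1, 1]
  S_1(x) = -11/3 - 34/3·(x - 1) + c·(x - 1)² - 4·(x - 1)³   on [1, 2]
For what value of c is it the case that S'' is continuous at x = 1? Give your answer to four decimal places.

-7.3333

S_0''(x) = 16/3 - 10·(x + 1), so S_0''(1) = -44/3. On the right, S_1''(1) = 2c, so c = -22/3.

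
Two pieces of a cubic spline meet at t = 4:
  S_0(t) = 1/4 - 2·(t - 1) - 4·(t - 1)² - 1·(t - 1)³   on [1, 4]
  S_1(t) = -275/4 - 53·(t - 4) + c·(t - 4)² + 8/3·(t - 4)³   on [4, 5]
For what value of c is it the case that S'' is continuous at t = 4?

S_0''(t) = -8 - 6·(t - 1), so S_0''(4) = -26. On the right, S_1''(4) = 2c, so c = -13.

-13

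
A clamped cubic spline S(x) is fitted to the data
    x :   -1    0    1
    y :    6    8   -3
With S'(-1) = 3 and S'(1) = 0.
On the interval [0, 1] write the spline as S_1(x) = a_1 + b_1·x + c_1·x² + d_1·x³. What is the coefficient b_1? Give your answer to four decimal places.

With M_i denoting the second derivative at x_i, h_i = 1, 1, and Δ_i = (y_(i+1) − y_i)/h_i = 2, -11:
  1·M_0 + 4·M_1 + 1·M_2 = 6(Δ_1 - Δ_0) = -78
Clamped end conditions give two more equations: 2h_0·M_0 + h_0·M_1 = 6(Δ_0 - S'(-1)) = -6 and h_1·M_1 + 2h_1·M_2 = 6(S'(1) - Δ_1) = 66.
Solving the tridiagonal system: M_0 = 15, M_1 = -36, M_2 = 51.
On [0, 1], with S_1(x) = a_1 + b_1·x + c_1·x² + d_1·x³: c_1 = M_1/2 = -18, d_1 = (M_2 - M_1)/(6h_1) = 29/2, b_1 = Δ_1 - h_1(2M_1 + M_2)/6 = -15/2.

-7.5000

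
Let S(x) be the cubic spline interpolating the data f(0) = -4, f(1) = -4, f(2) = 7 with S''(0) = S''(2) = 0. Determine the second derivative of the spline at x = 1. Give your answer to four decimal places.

Let M_i = S''(x_i). Step sizes h_i = 1, 1; slopes of the chords Δ_i = (y_(i+1) - y_i)/h_i = 0, 11.
  1·M_0 + 4·M_1 + 1·M_2 = 6(Δ_1 - Δ_0) = 66
Natural end conditions: M_0 = M_2 = 0.
Forward elimination and back-substitution give M_0 = 0, M_1 = 33/2, M_2 = 0.

16.5000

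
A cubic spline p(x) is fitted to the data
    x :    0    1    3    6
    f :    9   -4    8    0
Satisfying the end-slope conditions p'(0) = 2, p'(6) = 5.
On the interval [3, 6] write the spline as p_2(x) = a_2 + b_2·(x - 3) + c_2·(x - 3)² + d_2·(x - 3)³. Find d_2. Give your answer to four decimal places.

Put M_i = p'' at the i-th knot. Here h = (1, 2, 3) and Δ = (-13, 6, -8/3), so the interior equations h_(i-1)·M_(i-1) + 2(h_(i-1)+h_i)·M_i + h_i·M_(i+1) = 6(Δ_i − Δ_(i-1)) read
  1·M_0 + 6·M_1 + 2·M_2 = 6(Δ_1 - Δ_0) = 114
  2·M_1 + 10·M_2 + 3·M_3 = 6(Δ_2 - Δ_1) = -52
Clamped end conditions give two more equations: 2h_0·M_0 + h_0·M_1 = 6(Δ_0 - p'(0)) = -90 and h_2·M_2 + 2h_2·M_3 = 6(p'(6) - Δ_2) = 46.
Hence M_0 = -3566/57, M_1 = 2002/57, M_2 = -974/57, M_3 = 308/19.
On [3, 6], with p_2(x) = a_2 + b_2·(x - 3) + c_2·(x - 3)² + d_2·(x - 3)³: c_2 = M_2/2 = -487/57, d_2 = (M_3 - M_2)/(6h_2) = 949/513, b_2 = Δ_2 - h_2(2M_2 + M_3)/6 = 120/19.

1.8499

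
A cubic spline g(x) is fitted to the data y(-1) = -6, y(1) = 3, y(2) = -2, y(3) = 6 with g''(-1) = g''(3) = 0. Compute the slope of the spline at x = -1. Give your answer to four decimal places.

Let m_i = g''(x_i). Step sizes h_i = 2, 1, 1; slopes of the chords Δ_i = (y_(i+1) - y_i)/h_i = 9/2, -5, 8.
  2·m_0 + 6·m_1 + 1·m_2 = 6(Δ_1 - Δ_0) = -57
  1·m_1 + 4·m_2 + 1·m_3 = 6(Δ_2 - Δ_1) = 78
Natural end conditions: m_0 = m_3 = 0.
Solving: m_0 = 0, m_1 = -306/23, m_2 = 525/23, m_3 = 0.
On [-1, 1], g'(x) = b_0 + 2c_0·(x + 1) + 3d_0·(x + 1)² with b_0 = Δ_0 - h_0(2m_0 + m_1)/6 = 411/46, c_0 = m_0/2 = 0, d_0 = (m_1 - m_0)/(6h_0) = -51/46. So g'(-1) = 411/46.

8.9348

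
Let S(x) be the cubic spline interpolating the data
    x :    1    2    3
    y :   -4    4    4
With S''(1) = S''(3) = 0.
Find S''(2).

Write M_i for S''(x_i). With h_i = 1, 1 and divided differences Δ_i = 8, 0, the continuity of S' gives the tridiagonal system
  1·M_0 + 4·M_1 + 1·M_2 = 6(Δ_1 - Δ_0) = -48
Natural end conditions: M_0 = M_2 = 0.
Forward elimination and back-substitution give M_0 = 0, M_1 = -12, M_2 = 0.

-12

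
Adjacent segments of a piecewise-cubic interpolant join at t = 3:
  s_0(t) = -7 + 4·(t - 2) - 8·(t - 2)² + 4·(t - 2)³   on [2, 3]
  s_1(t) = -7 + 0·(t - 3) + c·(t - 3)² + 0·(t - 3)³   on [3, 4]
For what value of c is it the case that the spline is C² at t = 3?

4

s_0''(t) = -16 + 24·(t - 2), so s_0''(3) = 8. On the right, s_1''(3) = 2c, so c = 4.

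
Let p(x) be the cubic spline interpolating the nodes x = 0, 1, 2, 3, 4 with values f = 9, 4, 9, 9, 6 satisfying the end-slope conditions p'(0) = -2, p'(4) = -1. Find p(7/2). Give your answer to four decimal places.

With m_i denoting the second derivative at x_i, h_i = 1, 1, 1, 1, and Δ_i = (y_(i+1) − y_i)/h_i = -5, 5, 0, -3:
  1·m_0 + 4·m_1 + 1·m_2 = 6(Δ_1 - Δ_0) = 60
  1·m_1 + 4·m_2 + 1·m_3 = 6(Δ_2 - Δ_1) = -30
  1·m_2 + 4·m_3 + 1·m_4 = 6(Δ_3 - Δ_2) = -18
Clamped end conditions give two more equations: 2h_0·m_0 + h_0·m_1 = 6(Δ_0 - p'(0)) = -18 and h_3·m_3 + 2h_3·m_4 = 6(p'(4) - Δ_3) = 12.
Hence m_0 = -289/14, m_1 = 163/7, m_2 = -25/2, m_3 = -23/7, m_4 = 107/14.
On [3, 4], p(x) = 9 - 89/28·(x - 3) - 23/14·(x - 3)² + 51/28·(x - 3)³.
With (x - 3) = 1/2: p(7/2) = 1619/224.

7.2277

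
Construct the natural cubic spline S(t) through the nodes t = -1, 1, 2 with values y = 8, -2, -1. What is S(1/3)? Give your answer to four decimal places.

Put m_i = S'' at the i-th knot. Here h = (2, 1) and Δ = (-5, 1), so the interior equations h_(i-1)·m_(i-1) + 2(h_(i-1)+h_i)·m_i + h_i·m_(i+1) = 6(Δ_i − Δ_(i-1)) read
  2·m_0 + 6·m_1 + 1·m_2 = 6(Δ_1 - Δ_0) = 36
Natural end conditions: m_0 = m_2 = 0.
Hence m_0 = 0, m_1 = 6, m_2 = 0.
On [-1, 1], S(t) = 8 - 7·(t + 1) + 0·(t + 1)² + 1/2·(t + 1)³.
With (t + 1) = 4/3: S(1/3) = -4/27.

-0.1481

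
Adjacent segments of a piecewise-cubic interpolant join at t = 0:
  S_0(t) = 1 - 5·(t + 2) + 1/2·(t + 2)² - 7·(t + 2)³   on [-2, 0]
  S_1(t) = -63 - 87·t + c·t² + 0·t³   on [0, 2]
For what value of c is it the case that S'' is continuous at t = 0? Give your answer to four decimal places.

S_0''(t) = 1 - 42·(t + 2), so S_0''(0) = -83. On the right, S_1''(0) = 2c, so c = -83/2.

-41.5000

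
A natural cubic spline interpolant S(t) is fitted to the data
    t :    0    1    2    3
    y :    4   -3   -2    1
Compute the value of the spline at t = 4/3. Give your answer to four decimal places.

-3.4074

Let M_i = S''(x_i). Step sizes h_i = 1, 1, 1; slopes of the chords Δ_i = (y_(i+1) - y_i)/h_i = -7, 1, 3.
  1·M_0 + 4·M_1 + 1·M_2 = 6(Δ_1 - Δ_0) = 48
  1·M_1 + 4·M_2 + 1·M_3 = 6(Δ_2 - Δ_1) = 12
Natural end conditions: M_0 = M_3 = 0.
Solving: M_0 = 0, M_1 = 12, M_2 = 0, M_3 = 0.
On [1, 2], S(t) = -3 - 3·(t - 1) + 6·(t - 1)² - 2·(t - 1)³.
With (t - 1) = 1/3: S(4/3) = -92/27.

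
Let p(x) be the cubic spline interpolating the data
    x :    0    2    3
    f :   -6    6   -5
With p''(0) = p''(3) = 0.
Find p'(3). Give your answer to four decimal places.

Put m_i = p'' at the i-th knot. Here h = (2, 1) and Δ = (6, -11), so the interior equations h_(i-1)·m_(i-1) + 2(h_(i-1)+h_i)·m_i + h_i·m_(i+1) = 6(Δ_i − Δ_(i-1)) read
  2·m_0 + 6·m_1 + 1·m_2 = 6(Δ_1 - Δ_0) = -102
Natural end conditions: m_0 = m_2 = 0.
Forward elimination and back-substitution give m_0 = 0, m_1 = -17, m_2 = 0.
On [2, 3], p'(x) = b_1 + 2c_1·(x - 2) + 3d_1·(x - 2)² with b_1 = Δ_1 - h_1(2m_1 + m_2)/6 = -16/3, c_1 = m_1/2 = -17/2, d_1 = (m_2 - m_1)/(6h_1) = 17/6. So p'(3) = -83/6.

-13.8333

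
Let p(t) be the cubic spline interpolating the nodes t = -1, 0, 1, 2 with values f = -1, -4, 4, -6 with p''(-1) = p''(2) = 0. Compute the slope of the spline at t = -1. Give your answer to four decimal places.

Put M_i = p'' at the i-th knot. Here h = (1, 1, 1) and Δ = (-3, 8, -10), so the interior equations h_(i-1)·M_(i-1) + 2(h_(i-1)+h_i)·M_i + h_i·M_(i+1) = 6(Δ_i − Δ_(i-1)) read
  1·M_0 + 4·M_1 + 1·M_2 = 6(Δ_1 - Δ_0) = 66
  1·M_1 + 4·M_2 + 1·M_3 = 6(Δ_2 - Δ_1) = -108
Natural end conditions: M_0 = M_3 = 0.
Forward elimination and back-substitution give M_0 = 0, M_1 = 124/5, M_2 = -166/5, M_3 = 0.
On [-1, 0], p'(t) = b_0 + 2c_0·(t + 1) + 3d_0·(t + 1)² with b_0 = Δ_0 - h_0(2M_0 + M_1)/6 = -107/15, c_0 = M_0/2 = 0, d_0 = (M_1 - M_0)/(6h_0) = 62/15. So p'(-1) = -107/15.

-7.1333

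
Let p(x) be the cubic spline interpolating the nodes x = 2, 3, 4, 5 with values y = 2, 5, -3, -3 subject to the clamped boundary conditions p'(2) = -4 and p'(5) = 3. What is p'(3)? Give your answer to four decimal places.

Write M_i for p''(x_i). With h_i = 1, 1, 1 and divided differences Δ_i = 3, -8, 0, the continuity of p' gives the tridiagonal system
  1·M_0 + 4·M_1 + 1·M_2 = 6(Δ_1 - Δ_0) = -66
  1·M_1 + 4·M_2 + 1·M_3 = 6(Δ_2 - Δ_1) = 48
Clamped end conditions give two more equations: 2h_0·M_0 + h_0·M_1 = 6(Δ_0 - p'(2)) = 42 and h_2·M_2 + 2h_2·M_3 = 6(p'(5) - Δ_2) = 18.
Hence M_0 = 544/15, M_1 = -458/15, M_2 = 298/15, M_3 = -14/15.
On [3, 4], p'(x) = b_1 + 2c_1·(x - 3) + 3d_1·(x - 3)² with b_1 = Δ_1 - h_1(2M_1 + M_2)/6 = -17/15, c_1 = M_1/2 = -229/15, d_1 = (M_2 - M_1)/(6h_1) = 42/5. So p'(3) = -17/15.

-1.1333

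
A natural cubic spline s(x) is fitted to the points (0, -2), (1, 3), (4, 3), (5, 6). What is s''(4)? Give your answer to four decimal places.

4.2545

With σ_i denoting the second derivative at x_i, h_i = 1, 3, 1, and Δ_i = (y_(i+1) − y_i)/h_i = 5, 0, 3:
  1·σ_0 + 8·σ_1 + 3·σ_2 = 6(Δ_1 - Δ_0) = -30
  3·σ_1 + 8·σ_2 + 1·σ_3 = 6(Δ_2 - Δ_1) = 18
Natural end conditions: σ_0 = σ_3 = 0.
Solving: σ_0 = 0, σ_1 = -294/55, σ_2 = 234/55, σ_3 = 0.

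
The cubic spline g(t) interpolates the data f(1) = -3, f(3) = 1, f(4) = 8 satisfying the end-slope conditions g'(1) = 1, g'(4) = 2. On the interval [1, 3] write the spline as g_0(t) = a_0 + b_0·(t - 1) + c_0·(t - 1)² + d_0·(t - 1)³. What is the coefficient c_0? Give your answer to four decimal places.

-1.5833

Put σ_i = g'' at the i-th knot. Here h = (2, 1) and Δ = (2, 7), so the interior equations h_(i-1)·σ_(i-1) + 2(h_(i-1)+h_i)·σ_i + h_i·σ_(i+1) = 6(Δ_i − Δ_(i-1)) read
  2·σ_0 + 6·σ_1 + 1·σ_2 = 6(Δ_1 - Δ_0) = 30
Clamped end conditions give two more equations: 2h_0·σ_0 + h_0·σ_1 = 6(Δ_0 - g'(1)) = 6 and h_1·σ_1 + 2h_1·σ_2 = 6(g'(4) - Δ_1) = -30.
Forward elimination and back-substitution give σ_0 = -19/6, σ_1 = 28/3, σ_2 = -59/3.
On [1, 3], with g_0(t) = a_0 + b_0·(t - 1) + c_0·(t - 1)² + d_0·(t - 1)³: c_0 = σ_0/2 = -19/12, d_0 = (σ_1 - σ_0)/(6h_0) = 25/24, b_0 = Δ_0 - h_0(2σ_0 + σ_1)/6 = 1.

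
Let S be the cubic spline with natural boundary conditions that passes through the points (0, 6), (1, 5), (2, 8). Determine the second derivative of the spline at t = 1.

Let σ_i = S''(x_i). Step sizes h_i = 1, 1; slopes of the chords Δ_i = (y_(i+1) - y_i)/h_i = -1, 3.
  1·σ_0 + 4·σ_1 + 1·σ_2 = 6(Δ_1 - Δ_0) = 24
Natural end conditions: σ_0 = σ_2 = 0.
Hence σ_0 = 0, σ_1 = 6, σ_2 = 0.

6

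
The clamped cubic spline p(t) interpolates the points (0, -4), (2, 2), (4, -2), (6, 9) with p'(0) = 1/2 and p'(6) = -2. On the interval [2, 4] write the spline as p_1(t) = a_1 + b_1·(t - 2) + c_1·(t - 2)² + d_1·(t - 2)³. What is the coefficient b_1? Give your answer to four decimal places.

With σ_i denoting the second derivative at x_i, h_i = 2, 2, 2, and Δ_i = (y_(i+1) − y_i)/h_i = 3, -2, 11/2:
  2·σ_0 + 8·σ_1 + 2·σ_2 = 6(Δ_1 - Δ_0) = -30
  2·σ_1 + 8·σ_2 + 2·σ_3 = 6(Δ_2 - Δ_1) = 45
Clamped end conditions give two more equations: 2h_0·σ_0 + h_0·σ_1 = 6(Δ_0 - p'(0)) = 15 and h_2·σ_2 + 2h_2·σ_3 = 6(p'(6) - Δ_2) = -45.
Hence σ_0 = 49/6, σ_1 = -53/6, σ_2 = 73/6, σ_3 = -52/3.
On [2, 4], with p_1(t) = a_1 + b_1·(t - 2) + c_1·(t - 2)² + d_1·(t - 2)³: c_1 = σ_1/2 = -53/12, d_1 = (σ_2 - σ_1)/(6h_1) = 7/4, b_1 = Δ_1 - h_1(2σ_1 + σ_2)/6 = -1/6.

-0.1667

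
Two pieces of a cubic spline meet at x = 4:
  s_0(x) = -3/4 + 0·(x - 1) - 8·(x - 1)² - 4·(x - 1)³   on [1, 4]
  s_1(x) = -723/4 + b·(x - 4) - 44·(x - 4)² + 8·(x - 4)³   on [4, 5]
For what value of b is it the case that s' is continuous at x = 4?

s_0'(x) = 0 - 16·(x - 1) - 12·(x - 1)², so s_0'(4) = -156. On the right, s_1'(4) = b, so b = -156.

-156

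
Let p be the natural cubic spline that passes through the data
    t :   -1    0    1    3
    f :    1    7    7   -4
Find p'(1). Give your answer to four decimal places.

-2.7174

With m_i denoting the second derivative at x_i, h_i = 1, 1, 2, and Δ_i = (y_(i+1) − y_i)/h_i = 6, 0, -11/2:
  1·m_0 + 4·m_1 + 1·m_2 = 6(Δ_1 - Δ_0) = -36
  1·m_1 + 6·m_2 + 2·m_3 = 6(Δ_2 - Δ_1) = -33
Natural end conditions: m_0 = m_3 = 0.
Hence m_0 = 0, m_1 = -183/23, m_2 = -96/23, m_3 = 0.
On [1, 3], p'(t) = b_2 + 2c_2·(t - 1) + 3d_2·(t - 1)² with b_2 = Δ_2 - h_2(2m_2 + m_3)/6 = -125/46, c_2 = m_2/2 = -48/23, d_2 = (m_3 - m_2)/(6h_2) = 8/23. So p'(1) = -125/46.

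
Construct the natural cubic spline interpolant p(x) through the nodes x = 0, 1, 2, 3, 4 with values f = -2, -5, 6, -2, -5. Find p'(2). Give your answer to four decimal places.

With M_i denoting the second derivative at x_i, h_i = 1, 1, 1, 1, and Δ_i = (y_(i+1) − y_i)/h_i = -3, 11, -8, -3:
  1·M_0 + 4·M_1 + 1·M_2 = 6(Δ_1 - Δ_0) = 84
  1·M_1 + 4·M_2 + 1·M_3 = 6(Δ_2 - Δ_1) = -114
  1·M_2 + 4·M_3 + 1·M_4 = 6(Δ_3 - Δ_2) = 30
Natural end conditions: M_0 = M_4 = 0.
Solving: M_0 = 0, M_1 = 873/28, M_2 = -285/7, M_3 = 495/28, M_4 = 0.
On [2, 3], p'(x) = b_2 + 2c_2·(x - 2) + 3d_2·(x - 2)² with b_2 = Δ_2 - h_2(2M_2 + M_3)/6 = 21/8, c_2 = M_2/2 = -285/14, d_2 = (M_3 - M_2)/(6h_2) = 545/56. So p'(2) = 21/8.

2.6250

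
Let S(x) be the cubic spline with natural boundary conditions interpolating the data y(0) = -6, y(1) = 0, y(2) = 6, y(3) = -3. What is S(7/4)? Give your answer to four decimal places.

5.5781

Let m_i = S''(x_i). Step sizes h_i = 1, 1, 1; slopes of the chords Δ_i = (y_(i+1) - y_i)/h_i = 6, 6, -9.
  1·m_0 + 4·m_1 + 1·m_2 = 6(Δ_1 - Δ_0) = 0
  1·m_1 + 4·m_2 + 1·m_3 = 6(Δ_2 - Δ_1) = -90
Natural end conditions: m_0 = m_3 = 0.
Solving: m_0 = 0, m_1 = 6, m_2 = -24, m_3 = 0.
On [1, 2], S(x) = 0 + 8·(x - 1) + 3·(x - 1)² - 5·(x - 1)³.
With (x - 1) = 3/4: S(7/4) = 357/64.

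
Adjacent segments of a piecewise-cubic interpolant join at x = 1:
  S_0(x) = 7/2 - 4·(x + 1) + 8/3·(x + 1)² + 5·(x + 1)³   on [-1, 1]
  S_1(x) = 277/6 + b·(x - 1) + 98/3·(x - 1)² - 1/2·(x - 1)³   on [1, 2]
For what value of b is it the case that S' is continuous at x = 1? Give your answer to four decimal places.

66.6667

S_0'(x) = -4 + 16/3·(x + 1) + 15·(x + 1)², so S_0'(1) = 200/3. On the right, S_1'(1) = b, so b = 200/3.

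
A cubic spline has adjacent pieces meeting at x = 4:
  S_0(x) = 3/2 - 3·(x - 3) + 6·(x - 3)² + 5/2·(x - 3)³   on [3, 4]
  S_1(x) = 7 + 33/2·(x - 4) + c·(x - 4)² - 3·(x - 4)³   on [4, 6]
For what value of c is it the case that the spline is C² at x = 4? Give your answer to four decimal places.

13.5000

S_0''(x) = 12 + 15·(x - 3), so S_0''(4) = 27. On the right, S_1''(4) = 2c, so c = 27/2.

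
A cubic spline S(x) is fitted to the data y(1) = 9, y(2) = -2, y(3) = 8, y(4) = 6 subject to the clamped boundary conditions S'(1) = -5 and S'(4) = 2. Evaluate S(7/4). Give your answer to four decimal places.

-0.3844

With σ_i denoting the second derivative at x_i, h_i = 1, 1, 1, and Δ_i = (y_(i+1) − y_i)/h_i = -11, 10, -2:
  1·σ_0 + 4·σ_1 + 1·σ_2 = 6(Δ_1 - Δ_0) = 126
  1·σ_1 + 4·σ_2 + 1·σ_3 = 6(Δ_2 - Δ_1) = -72
Clamped end conditions give two more equations: 2h_0·σ_0 + h_0·σ_1 = 6(Δ_0 - S'(1)) = -36 and h_2·σ_2 + 2h_2·σ_3 = 6(S'(4) - Δ_2) = 24.
Hence σ_0 = -662/15, σ_1 = 784/15, σ_2 = -584/15, σ_3 = 472/15.
On [1, 2], S(x) = 9 - 5·(x - 1) - 331/15·(x - 1)² + 241/15·(x - 1)³.
With (x - 1) = 3/4: S(7/4) = -123/320.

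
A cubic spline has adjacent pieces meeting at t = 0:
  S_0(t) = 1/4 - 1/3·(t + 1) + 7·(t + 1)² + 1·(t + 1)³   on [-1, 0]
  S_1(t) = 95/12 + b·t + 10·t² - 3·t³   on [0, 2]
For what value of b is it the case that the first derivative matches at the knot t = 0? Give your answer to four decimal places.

16.6667

S_0'(t) = -1/3 + 14·(t + 1) + 3·(t + 1)², so S_0'(0) = 50/3. On the right, S_1'(0) = b, so b = 50/3.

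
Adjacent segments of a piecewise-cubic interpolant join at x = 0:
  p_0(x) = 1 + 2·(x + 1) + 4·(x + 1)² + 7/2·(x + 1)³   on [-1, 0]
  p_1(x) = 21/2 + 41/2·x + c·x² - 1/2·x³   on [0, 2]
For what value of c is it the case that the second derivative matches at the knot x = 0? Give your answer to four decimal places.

p_0''(x) = 8 + 21·(x + 1), so p_0''(0) = 29. On the right, p_1''(0) = 2c, so c = 29/2.

14.5000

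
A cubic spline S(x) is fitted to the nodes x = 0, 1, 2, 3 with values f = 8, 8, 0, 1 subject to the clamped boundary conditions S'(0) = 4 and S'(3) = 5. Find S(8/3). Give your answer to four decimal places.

Put σ_i = S'' at the i-th knot. Here h = (1, 1, 1) and Δ = (0, -8, 1), so the interior equations h_(i-1)·σ_(i-1) + 2(h_(i-1)+h_i)·σ_i + h_i·σ_(i+1) = 6(Δ_i − Δ_(i-1)) read
  1·σ_0 + 4·σ_1 + 1·σ_2 = 6(Δ_1 - Δ_0) = -48
  1·σ_1 + 4·σ_2 + 1·σ_3 = 6(Δ_2 - Δ_1) = 54
Clamped end conditions give two more equations: 2h_0·σ_0 + h_0·σ_1 = 6(Δ_0 - S'(0)) = -24 and h_2·σ_2 + 2h_2·σ_3 = 6(S'(3) - Δ_2) = 24.
Solving: σ_0 = -68/15, σ_1 = -224/15, σ_2 = 244/15, σ_3 = 58/15.
On [2, 3], S(x) = 0 - 76/15·(x - 2) + 122/15·(x - 2)² - 31/15·(x - 2)³.
With (x - 2) = 2/3: S(8/3) = -152/405.

-0.3753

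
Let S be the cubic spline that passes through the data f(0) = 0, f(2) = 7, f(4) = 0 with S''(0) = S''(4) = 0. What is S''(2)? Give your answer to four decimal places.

Write m_i for S''(x_i). With h_i = 2, 2 and divided differences Δ_i = 7/2, -7/2, the continuity of S' gives the tridiagonal system
  2·m_0 + 8·m_1 + 2·m_2 = 6(Δ_1 - Δ_0) = -42
Natural end conditions: m_0 = m_2 = 0.
Solving the tridiagonal system: m_0 = 0, m_1 = -21/4, m_2 = 0.

-5.2500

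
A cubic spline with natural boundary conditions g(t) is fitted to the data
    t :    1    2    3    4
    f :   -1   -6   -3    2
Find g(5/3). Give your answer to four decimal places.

-5.0741

Let M_i = g''(x_i). Step sizes h_i = 1, 1, 1; slopes of the chords Δ_i = (y_(i+1) - y_i)/h_i = -5, 3, 5.
  1·M_0 + 4·M_1 + 1·M_2 = 6(Δ_1 - Δ_0) = 48
  1·M_1 + 4·M_2 + 1·M_3 = 6(Δ_2 - Δ_1) = 12
Natural end conditions: M_0 = M_3 = 0.
Solving the tridiagonal system: M_0 = 0, M_1 = 12, M_2 = 0, M_3 = 0.
On [1, 2], g(t) = -1 - 7·(t - 1) + 0·(t - 1)² + 2·(t - 1)³.
With (t - 1) = 2/3: g(5/3) = -137/27.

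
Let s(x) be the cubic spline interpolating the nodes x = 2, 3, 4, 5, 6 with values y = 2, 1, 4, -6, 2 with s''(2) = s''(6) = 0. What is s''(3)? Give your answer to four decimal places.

With M_i denoting the second derivative at x_i, h_i = 1, 1, 1, 1, and Δ_i = (y_(i+1) − y_i)/h_i = -1, 3, -10, 8:
  1·M_0 + 4·M_1 + 1·M_2 = 6(Δ_1 - Δ_0) = 24
  1·M_1 + 4·M_2 + 1·M_3 = 6(Δ_2 - Δ_1) = -78
  1·M_2 + 4·M_3 + 1·M_4 = 6(Δ_3 - Δ_2) = 108
Natural end conditions: M_0 = M_4 = 0.
Forward elimination and back-substitution give M_0 = 0, M_1 = 195/14, M_2 = -222/7, M_3 = 489/14, M_4 = 0.

13.9286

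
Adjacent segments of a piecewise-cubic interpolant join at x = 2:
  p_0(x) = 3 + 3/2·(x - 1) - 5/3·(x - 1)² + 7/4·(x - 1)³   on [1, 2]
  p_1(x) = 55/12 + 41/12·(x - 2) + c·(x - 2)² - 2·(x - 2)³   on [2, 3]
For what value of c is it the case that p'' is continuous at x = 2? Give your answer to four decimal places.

3.5833

p_0''(x) = -10/3 + 21/2·(x - 1), so p_0''(2) = 43/6. On the right, p_1''(2) = 2c, so c = 43/12.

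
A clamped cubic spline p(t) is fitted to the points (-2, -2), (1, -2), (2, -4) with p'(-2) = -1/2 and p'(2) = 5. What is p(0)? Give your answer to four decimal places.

-0.3056

Write m_i for p''(x_i). With h_i = 3, 1 and divided differences Δ_i = 0, -2, the continuity of p' gives the tridiagonal system
  3·m_0 + 8·m_1 + 1·m_2 = 6(Δ_1 - Δ_0) = -12
Clamped end conditions give two more equations: 2h_0·m_0 + h_0·m_1 = 6(Δ_0 - p'(-2)) = 3 and h_1·m_1 + 2h_1·m_2 = 6(p'(2) - Δ_1) = 42.
Solving the tridiagonal system: m_0 = 27/8, m_1 = -23/4, m_2 = 191/8.
On [-2, 1], p(t) = -2 - 1/2·(t + 2) + 27/16·(t + 2)² - 73/144·(t + 2)³.
With (t + 2) = 2: p(0) = -11/36.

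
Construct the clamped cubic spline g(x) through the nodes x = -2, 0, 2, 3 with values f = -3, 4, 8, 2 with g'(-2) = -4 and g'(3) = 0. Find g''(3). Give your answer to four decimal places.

Put M_i = g'' at the i-th knot. Here h = (2, 2, 1) and Δ = (7/2, 2, -6), so the interior equations h_(i-1)·M_(i-1) + 2(h_(i-1)+h_i)·M_i + h_i·M_(i+1) = 6(Δ_i − Δ_(i-1)) read
  2·M_0 + 8·M_1 + 2·M_2 = 6(Δ_1 - Δ_0) = -9
  2·M_1 + 6·M_2 + 1·M_3 = 6(Δ_2 - Δ_1) = -48
Clamped end conditions give two more equations: 2h_0·M_0 + h_0·M_1 = 6(Δ_0 - g'(-2)) = 45 and h_2·M_2 + 2h_2·M_3 = 6(g'(3) - Δ_2) = 36.
Forward elimination and back-substitution give M_0 = 545/46, M_1 = -55/46, M_2 = -266/23, M_3 = 547/23.

23.7826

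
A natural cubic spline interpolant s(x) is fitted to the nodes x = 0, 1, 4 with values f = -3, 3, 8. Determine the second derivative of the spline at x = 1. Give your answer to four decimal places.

Let m_i = s''(x_i). Step sizes h_i = 1, 3; slopes of the chords Δ_i = (y_(i+1) - y_i)/h_i = 6, 5/3.
  1·m_0 + 8·m_1 + 3·m_2 = 6(Δ_1 - Δ_0) = -26
Natural end conditions: m_0 = m_2 = 0.
Solving: m_0 = 0, m_1 = -13/4, m_2 = 0.

-3.2500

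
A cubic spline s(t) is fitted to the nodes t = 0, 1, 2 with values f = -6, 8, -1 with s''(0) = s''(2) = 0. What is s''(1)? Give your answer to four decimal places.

-34.5000

Put m_i = s'' at the i-th knot. Here h = (1, 1) and Δ = (14, -9), so the interior equations h_(i-1)·m_(i-1) + 2(h_(i-1)+h_i)·m_i + h_i·m_(i+1) = 6(Δ_i − Δ_(i-1)) read
  1·m_0 + 4·m_1 + 1·m_2 = 6(Δ_1 - Δ_0) = -138
Natural end conditions: m_0 = m_2 = 0.
Forward elimination and back-substitution give m_0 = 0, m_1 = -69/2, m_2 = 0.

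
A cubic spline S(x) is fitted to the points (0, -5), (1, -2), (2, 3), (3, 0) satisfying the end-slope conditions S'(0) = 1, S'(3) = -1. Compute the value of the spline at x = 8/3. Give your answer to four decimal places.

0.9506

Write M_i for S''(x_i). With h_i = 1, 1, 1 and divided differences Δ_i = 3, 5, -3, the continuity of S' gives the tridiagonal system
  1·M_0 + 4·M_1 + 1·M_2 = 6(Δ_1 - Δ_0) = 12
  1·M_1 + 4·M_2 + 1·M_3 = 6(Δ_2 - Δ_1) = -48
Clamped end conditions give two more equations: 2h_0·M_0 + h_0·M_1 = 6(Δ_0 - S'(0)) = 12 and h_2·M_2 + 2h_2·M_3 = 6(S'(3) - Δ_2) = 12.
Solving the tridiagonal system: M_0 = 8/3, M_1 = 20/3, M_2 = -52/3, M_3 = 44/3.
On [2, 3], S(x) = 3 + 1/3·(x - 2) - 26/3·(x - 2)² + 16/3·(x - 2)³.
With (x - 2) = 2/3: S(8/3) = 77/81.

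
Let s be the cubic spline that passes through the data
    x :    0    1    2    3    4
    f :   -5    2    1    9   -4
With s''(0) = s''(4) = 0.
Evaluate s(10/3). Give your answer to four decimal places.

Put σ_i = s'' at the i-th knot. Here h = (1, 1, 1, 1) and Δ = (7, -1, 8, -13), so the interior equations h_(i-1)·σ_(i-1) + 2(h_(i-1)+h_i)·σ_i + h_i·σ_(i+1) = 6(Δ_i − Δ_(i-1)) read
  1·σ_0 + 4·σ_1 + 1·σ_2 = 6(Δ_1 - Δ_0) = -48
  1·σ_1 + 4·σ_2 + 1·σ_3 = 6(Δ_2 - Δ_1) = 54
  1·σ_2 + 4·σ_3 + 1·σ_4 = 6(Δ_3 - Δ_2) = -126
Natural end conditions: σ_0 = σ_4 = 0.
Solving: σ_0 = 0, σ_1 = -531/28, σ_2 = 195/7, σ_3 = -1077/28, σ_4 = 0.
On [3, 4], s(x) = 9 - 5/28·(x - 3) - 1077/56·(x - 3)² + 359/56·(x - 3)³.
With (x - 3) = 1/3: s(10/3) = 5323/756.

7.0410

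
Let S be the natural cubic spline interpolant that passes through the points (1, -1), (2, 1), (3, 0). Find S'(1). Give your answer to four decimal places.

With m_i denoting the second derivative at x_i, h_i = 1, 1, and Δ_i = (y_(i+1) − y_i)/h_i = 2, -1:
  1·m_0 + 4·m_1 + 1·m_2 = 6(Δ_1 - Δ_0) = -18
Natural end conditions: m_0 = m_2 = 0.
Hence m_0 = 0, m_1 = -9/2, m_2 = 0.
On [1, 2], S'(x) = b_0 + 2c_0·(x - 1) + 3d_0·(x - 1)² with b_0 = Δ_0 - h_0(2m_0 + m_1)/6 = 11/4, c_0 = m_0/2 = 0, d_0 = (m_1 - m_0)/(6h_0) = -3/4. So S'(1) = 11/4.

2.7500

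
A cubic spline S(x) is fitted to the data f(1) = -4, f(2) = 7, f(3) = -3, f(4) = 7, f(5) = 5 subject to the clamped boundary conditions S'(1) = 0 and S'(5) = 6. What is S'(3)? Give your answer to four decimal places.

-1.5000

Write M_i for S''(x_i). With h_i = 1, 1, 1, 1 and divided differences Δ_i = 11, -10, 10, -2, the continuity of S' gives the tridiagonal system
  1·M_0 + 4·M_1 + 1·M_2 = 6(Δ_1 - Δ_0) = -126
  1·M_1 + 4·M_2 + 1·M_3 = 6(Δ_2 - Δ_1) = 120
  1·M_2 + 4·M_3 + 1·M_4 = 6(Δ_3 - Δ_2) = -72
Clamped end conditions give two more equations: 2h_0·M_0 + h_0·M_1 = 6(Δ_0 - S'(1)) = 66 and h_3·M_3 + 2h_3·M_4 = 6(S'(5) - Δ_3) = 48.
Hence M_0 = 255/4, M_1 = -123/2, M_2 = 225/4, M_3 = -87/2, M_4 = 183/4.
On [3, 4], S'(x) = b_2 + 2c_2·(x - 3) + 3d_2·(x - 3)² with b_2 = Δ_2 - h_2(2M_2 + M_3)/6 = -3/2, c_2 = M_2/2 = 225/8, d_2 = (M_3 - M_2)/(6h_2) = -133/8. So S'(3) = -3/2.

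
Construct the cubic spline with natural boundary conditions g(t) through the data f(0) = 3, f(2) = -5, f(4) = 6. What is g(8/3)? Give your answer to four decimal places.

-3.0926

Put M_i = g'' at the i-th knot. Here h = (2, 2) and Δ = (-4, 11/2), so the interior equations h_(i-1)·M_(i-1) + 2(h_(i-1)+h_i)·M_i + h_i·M_(i+1) = 6(Δ_i − Δ_(i-1)) read
  2·M_0 + 8·M_1 + 2·M_2 = 6(Δ_1 - Δ_0) = 57
Natural end conditions: M_0 = M_2 = 0.
Forward elimination and back-substitution give M_0 = 0, M_1 = 57/8, M_2 = 0.
On [2, 4], g(t) = -5 + 3/4·(t - 2) + 57/16·(t - 2)² - 19/32·(t - 2)³.
With (t - 2) = 2/3: g(8/3) = -167/54.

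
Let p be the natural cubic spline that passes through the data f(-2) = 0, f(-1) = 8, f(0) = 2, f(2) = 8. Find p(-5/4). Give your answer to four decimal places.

7.3268

With M_i denoting the second derivative at x_i, h_i = 1, 1, 2, and Δ_i = (y_(i+1) − y_i)/h_i = 8, -6, 3:
  1·M_0 + 4·M_1 + 1·M_2 = 6(Δ_1 - Δ_0) = -84
  1·M_1 + 6·M_2 + 2·M_3 = 6(Δ_2 - Δ_1) = 54
Natural end conditions: M_0 = M_3 = 0.
Solving: M_0 = 0, M_1 = -558/23, M_2 = 300/23, M_3 = 0.
On [-2, -1], p(x) = 0 + 277/23·(x + 2) + 0·(x + 2)² - 93/23·(x + 2)³.
With (x + 2) = 3/4: p(-5/4) = 10785/1472.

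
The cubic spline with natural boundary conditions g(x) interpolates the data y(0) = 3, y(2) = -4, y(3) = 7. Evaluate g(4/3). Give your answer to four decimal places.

-5.2469

Write σ_i for g''(x_i). With h_i = 2, 1 and divided differences Δ_i = -7/2, 11, the continuity of g' gives the tridiagonal system
  2·σ_0 + 6·σ_1 + 1·σ_2 = 6(Δ_1 - Δ_0) = 87
Natural end conditions: σ_0 = σ_2 = 0.
Forward elimination and back-substitution give σ_0 = 0, σ_1 = 29/2, σ_2 = 0.
On [0, 2], g(x) = 3 - 25/3·x + 0·x² + 29/24·x³.
With x = 4/3: g(4/3) = -425/81.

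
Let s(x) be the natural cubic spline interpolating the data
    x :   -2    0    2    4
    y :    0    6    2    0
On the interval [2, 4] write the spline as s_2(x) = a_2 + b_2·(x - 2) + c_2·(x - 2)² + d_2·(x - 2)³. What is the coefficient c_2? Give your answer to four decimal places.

Let σ_i = s''(x_i). Step sizes h_i = 2, 2, 2; slopes of the chords Δ_i = (y_(i+1) - y_i)/h_i = 3, -2, -1.
  2·σ_0 + 8·σ_1 + 2·σ_2 = 6(Δ_1 - Δ_0) = -30
  2·σ_1 + 8·σ_2 + 2·σ_3 = 6(Δ_2 - Δ_1) = 6
Natural end conditions: σ_0 = σ_3 = 0.
Solving the tridiagonal system: σ_0 = 0, σ_1 = -21/5, σ_2 = 9/5, σ_3 = 0.
On [2, 4], with s_2(x) = a_2 + b_2·(x - 2) + c_2·(x - 2)² + d_2·(x - 2)³: c_2 = σ_2/2 = 9/10, d_2 = (σ_3 - σ_2)/(6h_2) = -3/20, b_2 = Δ_2 - h_2(2σ_2 + σ_3)/6 = -11/5.

0.9000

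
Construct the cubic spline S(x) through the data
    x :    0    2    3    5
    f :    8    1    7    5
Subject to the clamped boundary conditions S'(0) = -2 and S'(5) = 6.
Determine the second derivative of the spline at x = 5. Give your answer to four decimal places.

18.3438

Write M_i for S''(x_i). With h_i = 2, 1, 2 and divided differences Δ_i = -7/2, 6, -1, the continuity of S' gives the tridiagonal system
  2·M_0 + 6·M_1 + 1·M_2 = 6(Δ_1 - Δ_0) = 57
  1·M_1 + 6·M_2 + 2·M_3 = 6(Δ_2 - Δ_1) = -42
Clamped end conditions give two more equations: 2h_0·M_0 + h_0·M_1 = 6(Δ_0 - S'(0)) = -9 and h_2·M_2 + 2h_2·M_3 = 6(S'(5) - Δ_2) = 42.
Solving the tridiagonal system: M_0 = -319/32, M_1 = 247/16, M_2 = -251/16, M_3 = 587/32.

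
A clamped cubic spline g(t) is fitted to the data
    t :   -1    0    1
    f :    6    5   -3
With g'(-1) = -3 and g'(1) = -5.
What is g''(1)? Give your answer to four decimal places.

18.5000

Put M_i = g'' at the i-th knot. Here h = (1, 1) and Δ = (-1, -8), so the interior equations h_(i-1)·M_(i-1) + 2(h_(i-1)+h_i)·M_i + h_i·M_(i+1) = 6(Δ_i − Δ_(i-1)) read
  1·M_0 + 4·M_1 + 1·M_2 = 6(Δ_1 - Δ_0) = -42
Clamped end conditions give two more equations: 2h_0·M_0 + h_0·M_1 = 6(Δ_0 - g'(-1)) = 12 and h_1·M_1 + 2h_1·M_2 = 6(g'(1) - Δ_1) = 18.
Hence M_0 = 31/2, M_1 = -19, M_2 = 37/2.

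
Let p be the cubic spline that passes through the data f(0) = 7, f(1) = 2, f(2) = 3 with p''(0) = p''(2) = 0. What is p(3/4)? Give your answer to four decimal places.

Let M_i = p''(x_i). Step sizes h_i = 1, 1; slopes of the chords Δ_i = (y_(i+1) - y_i)/h_i = -5, 1.
  1·M_0 + 4·M_1 + 1·M_2 = 6(Δ_1 - Δ_0) = 36
Natural end conditions: M_0 = M_2 = 0.
Forward elimination and back-substitution give M_0 = 0, M_1 = 9, M_2 = 0.
On [0, 1], p(x) = 7 - 13/2·x + 0·x² + 3/2·x³.
With x = 3/4: p(3/4) = 353/128.

2.7578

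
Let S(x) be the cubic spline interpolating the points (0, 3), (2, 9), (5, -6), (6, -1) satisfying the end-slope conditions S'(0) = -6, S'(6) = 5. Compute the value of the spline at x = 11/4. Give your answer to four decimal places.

6.8996

Write M_i for S''(x_i). With h_i = 2, 3, 1 and divided differences Δ_i = 3, -5, 5, the continuity of S' gives the tridiagonal system
  2·M_0 + 10·M_1 + 3·M_2 = 6(Δ_1 - Δ_0) = -48
  3·M_1 + 8·M_2 + 1·M_3 = 6(Δ_2 - Δ_1) = 60
Clamped end conditions give two more equations: 2h_0·M_0 + h_0·M_1 = 6(Δ_0 - S'(0)) = 54 and h_2·M_2 + 2h_2·M_3 = 6(S'(6) - Δ_2) = 0.
Hence M_0 = 258/13, M_1 = -165/13, M_2 = 170/13, M_3 = -85/13.
On [2, 5], S(x) = 9 + 15/13·(x - 2) - 165/26·(x - 2)² + 335/234·(x - 2)³.
With (x - 2) = 3/4: S(11/4) = 11481/1664.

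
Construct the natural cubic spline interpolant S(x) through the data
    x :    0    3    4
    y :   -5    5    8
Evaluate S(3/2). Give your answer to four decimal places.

Write M_i for S''(x_i). With h_i = 3, 1 and divided differences Δ_i = 10/3, 3, the continuity of S' gives the tridiagonal system
  3·M_0 + 8·M_1 + 1·M_2 = 6(Δ_1 - Δ_0) = -2
Natural end conditions: M_0 = M_2 = 0.
Forward elimination and back-substitution give M_0 = 0, M_1 = -1/4, M_2 = 0.
On [0, 3], S(x) = -5 + 83/24·x + 0·x² - 1/72·x³.
With x = 3/2: S(3/2) = 9/64.

0.1406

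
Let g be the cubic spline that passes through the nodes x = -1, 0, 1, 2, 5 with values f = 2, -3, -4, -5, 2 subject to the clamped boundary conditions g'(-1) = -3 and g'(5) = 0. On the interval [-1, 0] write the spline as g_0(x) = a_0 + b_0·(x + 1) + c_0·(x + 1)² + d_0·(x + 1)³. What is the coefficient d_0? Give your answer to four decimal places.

Put M_i = g'' at the i-th knot. Here h = (1, 1, 1, 3) and Δ = (-5, -1, -1, 7/3), so the interior equations h_(i-1)·M_(i-1) + 2(h_(i-1)+h_i)·M_i + h_i·M_(i+1) = 6(Δ_i − Δ_(i-1)) read
  1·M_0 + 4·M_1 + 1·M_2 = 6(Δ_1 - Δ_0) = 24
  1·M_1 + 4·M_2 + 1·M_3 = 6(Δ_2 - Δ_1) = 0
  1·M_2 + 8·M_3 + 3·M_4 = 6(Δ_3 - Δ_2) = 20
Clamped end conditions give two more equations: 2h_0·M_0 + h_0·M_1 = 6(Δ_0 - g'(-1)) = -12 and h_3·M_3 + 2h_3·M_4 = 6(g'(5) - Δ_3) = -14.
Hence M_0 = -583/54, M_1 = 259/27, M_2 = -193/54, M_3 = 127/27, M_4 = -253/54.
On [-1, 0], with g_0(x) = a_0 + b_0·(x + 1) + c_0·(x + 1)² + d_0·(x + 1)³: c_0 = M_0/2 = -583/108, d_0 = (M_1 - M_0)/(6h_0) = 367/108, b_0 = Δ_0 - h_0(2M_0 + M_1)/6 = -3.

3.3981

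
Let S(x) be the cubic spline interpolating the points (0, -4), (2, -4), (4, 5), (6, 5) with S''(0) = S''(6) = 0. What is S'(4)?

3

Let M_i = S''(x_i). Step sizes h_i = 2, 2, 2; slopes of the chords Δ_i = (y_(i+1) - y_i)/h_i = 0, 9/2, 0.
  2·M_0 + 8·M_1 + 2·M_2 = 6(Δ_1 - Δ_0) = 27
  2·M_1 + 8·M_2 + 2·M_3 = 6(Δ_2 - Δ_1) = -27
Natural end conditions: M_0 = M_3 = 0.
Solving: M_0 = 0, M_1 = 9/2, M_2 = -9/2, M_3 = 0.
On [4, 6], S'(x) = b_2 + 2c_2·(x - 4) + 3d_2·(x - 4)² with b_2 = Δ_2 - h_2(2M_2 + M_3)/6 = 3, c_2 = M_2/2 = -9/4, d_2 = (M_3 - M_2)/(6h_2) = 3/8. So S'(4) = 3.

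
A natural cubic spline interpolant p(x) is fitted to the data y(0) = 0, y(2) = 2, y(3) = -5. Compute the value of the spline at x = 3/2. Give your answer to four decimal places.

3.2500

Put M_i = p'' at the i-th knot. Here h = (2, 1) and Δ = (1, -7), so the interior equations h_(i-1)·M_(i-1) + 2(h_(i-1)+h_i)·M_i + h_i·M_(i+1) = 6(Δ_i − Δ_(i-1)) read
  2·M_0 + 6·M_1 + 1·M_2 = 6(Δ_1 - Δ_0) = -48
Natural end conditions: M_0 = M_2 = 0.
Forward elimination and back-substitution give M_0 = 0, M_1 = -8, M_2 = 0.
On [0, 2], p(x) = 0 + 11/3·x + 0·x² - 2/3·x³.
With x = 3/2: p(3/2) = 13/4.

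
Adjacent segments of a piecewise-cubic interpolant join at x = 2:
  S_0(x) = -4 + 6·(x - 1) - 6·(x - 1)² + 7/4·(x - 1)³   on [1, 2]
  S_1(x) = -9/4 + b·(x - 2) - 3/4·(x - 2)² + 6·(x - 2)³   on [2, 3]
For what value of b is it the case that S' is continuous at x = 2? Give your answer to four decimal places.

-0.7500

S_0'(x) = 6 - 12·(x - 1) + 21/4·(x - 1)², so S_0'(2) = -3/4. On the right, S_1'(2) = b, so b = -3/4.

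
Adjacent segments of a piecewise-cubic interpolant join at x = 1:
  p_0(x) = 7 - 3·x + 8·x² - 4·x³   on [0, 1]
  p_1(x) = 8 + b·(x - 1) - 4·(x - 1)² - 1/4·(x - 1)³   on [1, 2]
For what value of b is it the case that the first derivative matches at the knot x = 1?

1

p_0'(x) = -3 + 16·x - 12·x², so p_0'(1) = 1. On the right, p_1'(1) = b, so b = 1.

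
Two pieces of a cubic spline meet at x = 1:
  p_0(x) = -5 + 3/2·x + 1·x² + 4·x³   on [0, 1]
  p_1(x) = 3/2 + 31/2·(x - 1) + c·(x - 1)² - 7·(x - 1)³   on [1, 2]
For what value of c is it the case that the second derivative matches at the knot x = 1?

p_0''(x) = 2 + 24·x, so p_0''(1) = 26. On the right, p_1''(1) = 2c, so c = 13.

13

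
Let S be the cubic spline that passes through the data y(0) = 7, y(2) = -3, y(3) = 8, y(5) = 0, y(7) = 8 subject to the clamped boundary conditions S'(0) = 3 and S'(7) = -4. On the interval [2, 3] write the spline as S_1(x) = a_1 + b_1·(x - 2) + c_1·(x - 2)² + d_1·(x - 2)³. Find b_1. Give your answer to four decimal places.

Let m_i = S''(x_i). Step sizes h_i = 2, 1, 2, 2; slopes of the chords Δ_i = (y_(i+1) - y_i)/h_i = -5, 11, -4, 4.
  2·m_0 + 6·m_1 + 1·m_2 = 6(Δ_1 - Δ_0) = 96
  1·m_1 + 6·m_2 + 2·m_3 = 6(Δ_2 - Δ_1) = -90
  2·m_2 + 8·m_3 + 2·m_4 = 6(Δ_3 - Δ_2) = 48
Clamped end conditions give two more equations: 2h_0·m_0 + h_0·m_1 = 6(Δ_0 - S'(0)) = -48 and h_3·m_3 + 2h_3·m_4 = 6(S'(7) - Δ_3) = -48.
Hence m_0 = -1621/61, m_1 = 1778/61, m_2 = -1570/61, m_3 = 1076/61, m_4 = -1270/61.
On [2, 3], with S_1(x) = a_1 + b_1·(x - 2) + c_1·(x - 2)² + d_1·(x - 2)³: c_1 = m_1/2 = 889/61, d_1 = (m_2 - m_1)/(6h_1) = -558/61, b_1 = Δ_1 - h_1(2m_1 + m_2)/6 = 340/61.

5.5738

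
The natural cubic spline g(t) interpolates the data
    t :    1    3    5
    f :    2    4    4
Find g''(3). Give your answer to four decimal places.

-0.7500

Write M_i for g''(x_i). With h_i = 2, 2 and divided differences Δ_i = 1, 0, the continuity of g' gives the tridiagonal system
  2·M_0 + 8·M_1 + 2·M_2 = 6(Δ_1 - Δ_0) = -6
Natural end conditions: M_0 = M_2 = 0.
Hence M_0 = 0, M_1 = -3/4, M_2 = 0.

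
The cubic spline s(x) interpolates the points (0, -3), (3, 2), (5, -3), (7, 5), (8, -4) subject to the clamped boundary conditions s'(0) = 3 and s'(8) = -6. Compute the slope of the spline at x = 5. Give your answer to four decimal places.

3.2123

With σ_i denoting the second derivative at x_i, h_i = 3, 2, 2, 1, and Δ_i = (y_(i+1) − y_i)/h_i = 5/3, -5/2, 4, -9:
  3·σ_0 + 10·σ_1 + 2·σ_2 = 6(Δ_1 - Δ_0) = -25
  2·σ_1 + 8·σ_2 + 2·σ_3 = 6(Δ_2 - Δ_1) = 39
  2·σ_2 + 6·σ_3 + 1·σ_4 = 6(Δ_3 - Δ_2) = -78
Clamped end conditions give two more equations: 2h_0·σ_0 + h_0·σ_1 = 6(Δ_0 - s'(0)) = -8 and h_3·σ_3 + 2h_3·σ_4 = 6(s'(8) - Δ_3) = 18.
Forward elimination and back-substitution give σ_0 = 769/636, σ_1 = -539/106, σ_2 = 4711/424, σ_3 = -2105/106, σ_4 = 4013/212.
On [5, 7], s'(x) = b_2 + 2c_2·(x - 5) + 3d_2·(x - 5)² with b_2 = Δ_2 - h_2(2σ_2 + σ_3)/6 = 681/212, c_2 = σ_2/2 = 4711/848, d_2 = (σ_3 - σ_2)/(6h_2) = -4377/1696. So s'(5) = 681/212.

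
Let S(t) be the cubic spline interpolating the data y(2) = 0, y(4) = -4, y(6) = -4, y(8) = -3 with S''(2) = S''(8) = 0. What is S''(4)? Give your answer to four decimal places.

With σ_i denoting the second derivative at x_i, h_i = 2, 2, 2, and Δ_i = (y_(i+1) − y_i)/h_i = -2, 0, 1/2:
  2·σ_0 + 8·σ_1 + 2·σ_2 = 6(Δ_1 - Δ_0) = 12
  2·σ_1 + 8·σ_2 + 2·σ_3 = 6(Δ_2 - Δ_1) = 3
Natural end conditions: σ_0 = σ_3 = 0.
Hence σ_0 = 0, σ_1 = 3/2, σ_2 = 0, σ_3 = 0.

1.5000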